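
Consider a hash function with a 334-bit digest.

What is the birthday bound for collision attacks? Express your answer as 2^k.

Step 1: The birthday paradox gives collision probability ~50% after sqrt(2^n) = 2^(n/2) hashes.
Step 2: For 334-bit output: 2^(334/2) = 2^167.
Step 3: Approximately 2^167 hash computations needed.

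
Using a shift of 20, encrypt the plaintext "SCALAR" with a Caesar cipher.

Step 1: For each letter, shift forward by 20 positions (mod 26).
  S (position 18) -> position (18+20) mod 26 = 12 -> M
  C (position 2) -> position (2+20) mod 26 = 22 -> W
  A (position 0) -> position (0+20) mod 26 = 20 -> U
  L (position 11) -> position (11+20) mod 26 = 5 -> F
  A (position 0) -> position (0+20) mod 26 = 20 -> U
  R (position 17) -> position (17+20) mod 26 = 11 -> L
Result: MWUFUL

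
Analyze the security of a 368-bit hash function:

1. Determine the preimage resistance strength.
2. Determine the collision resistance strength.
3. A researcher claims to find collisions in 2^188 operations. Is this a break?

Step 1: Preimage resistance requires brute-force of 2^368 operations.
Step 2: Collision resistance (birthday bound) = 2^(368/2) = 2^184.
Step 3: The claimed attack costs 2^188 operations.
Step 4: Since 2^188 >= 2^184, the claimed attack is no faster than the generic birthday attack, so this does not break collision resistance.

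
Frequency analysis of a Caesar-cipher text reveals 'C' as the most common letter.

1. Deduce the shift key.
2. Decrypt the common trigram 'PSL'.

Step 1: In English, 'E' is the most frequent letter (12.7%).
Step 2: The most frequent ciphertext letter is 'C' (position 2).
Step 3: Shift = (2 - 4) mod 26 = 24.
Step 4: Decrypt 'PSL' by shifting back 24:
  P -> R
  S -> U
  L -> N
Step 5: 'PSL' decrypts to 'RUN'.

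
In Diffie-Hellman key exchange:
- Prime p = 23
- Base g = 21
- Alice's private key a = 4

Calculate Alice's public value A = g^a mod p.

Step 1: A = g^a mod p = 21^4 mod 23.
  21^1 mod 23 = 21
  21^2 mod 23 = (21 * 21) mod 23 = 4
  21^3 mod 23 = (4 * 21) mod 23 = 15
  21^4 mod 23 = (15 * 21) mod 23 = 16
Result: A = 16.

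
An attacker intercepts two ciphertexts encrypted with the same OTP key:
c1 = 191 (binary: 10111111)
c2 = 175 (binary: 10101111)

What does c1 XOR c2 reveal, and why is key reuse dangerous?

Step 1: c1 XOR c2 = (m1 XOR k) XOR (m2 XOR k).
Step 2: By XOR associativity/commutativity: = m1 XOR m2 XOR k XOR k = m1 XOR m2.
Step 3: 10111111 XOR 10101111 = 00010000 = 16.
Step 4: The key cancels out! An attacker learns m1 XOR m2 = 16, revealing the relationship between plaintexts.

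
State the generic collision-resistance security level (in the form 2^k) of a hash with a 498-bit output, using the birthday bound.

Step 1: The birthday paradox gives collision probability ~50% after sqrt(2^n) = 2^(n/2) hashes.
Step 2: For 498-bit output: 2^(498/2) = 2^249.
Step 3: Approximately 2^249 hash computations needed.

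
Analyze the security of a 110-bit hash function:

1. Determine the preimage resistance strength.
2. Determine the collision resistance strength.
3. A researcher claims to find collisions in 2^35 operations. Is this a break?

Step 1: Preimage resistance requires brute-force of 2^110 operations.
Step 2: Collision resistance (birthday bound) = 2^(110/2) = 2^55.
Step 3: The claimed attack costs 2^35 operations.
Step 4: Since 2^35 < 2^55, the claimed attack beats the generic birthday bound, so collision resistance is broken.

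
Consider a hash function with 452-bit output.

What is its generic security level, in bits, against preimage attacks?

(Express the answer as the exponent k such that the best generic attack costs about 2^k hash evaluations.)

Step 1: The hash has a 452-bit output.
Step 2: Preimage resistance means: given a digest h(x), it should be infeasible to find any input that hashes to it.
With a 452-bit output there are 2^452 possible digests, so a generic brute-force preimage search costs about 2^452 evaluations.
Step 3: Security level = 452 bits.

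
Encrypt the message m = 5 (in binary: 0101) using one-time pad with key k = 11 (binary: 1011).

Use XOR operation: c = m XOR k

Step 1: Write out the XOR operation bit by bit:
  Message: 0101
  Key:     1011
  XOR:     1110
Step 2: Convert to decimal: 1110 = 14.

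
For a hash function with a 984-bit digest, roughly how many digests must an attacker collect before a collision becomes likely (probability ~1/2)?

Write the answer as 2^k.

Step 1: The birthday paradox gives collision probability ~50% after sqrt(2^n) = 2^(n/2) hashes.
Step 2: For 984-bit output: 2^(984/2) = 2^492.
Step 3: Approximately 2^492 hash computations needed.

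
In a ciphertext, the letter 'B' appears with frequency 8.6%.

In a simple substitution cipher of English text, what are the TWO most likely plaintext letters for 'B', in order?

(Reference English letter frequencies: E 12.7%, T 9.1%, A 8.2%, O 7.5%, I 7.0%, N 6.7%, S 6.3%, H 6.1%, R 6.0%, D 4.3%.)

Step 1: Observed frequency of 'B' is 8.6%.
Step 2: Compute distances to each reference frequency and sort:
  A (8.2%): difference = 0.4% <-- BEST
  T (9.1%): difference = 0.5% <-- RUNNER-UP
  O (7.5%): difference = 1.1%
  I (7.0%): difference = 1.6%
  N (6.7%): difference = 1.9%
Step 3: Most likely is 'A' (8.2%, diff 0.4%); second most likely is 'T' (9.1%, diff 0.5%).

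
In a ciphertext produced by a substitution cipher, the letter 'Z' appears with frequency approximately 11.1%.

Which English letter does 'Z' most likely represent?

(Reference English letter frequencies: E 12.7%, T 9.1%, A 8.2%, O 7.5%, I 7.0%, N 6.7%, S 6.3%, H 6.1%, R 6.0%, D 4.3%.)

Step 1: The observed frequency is 11.1%.
Step 2: Compare with English frequencies:
  E: 12.7% (difference: 1.6%) <-- closest
  T: 9.1% (difference: 2.0%)
  A: 8.2% (difference: 2.9%)
  O: 7.5% (difference: 3.6%)
  I: 7.0% (difference: 4.1%)
  N: 6.7% (difference: 4.4%)
  S: 6.3% (difference: 4.8%)
  H: 6.1% (difference: 5.0%)
  R: 6.0% (difference: 5.1%)
  D: 4.3% (difference: 6.8%)
Step 3: 'Z' most likely represents 'E' (frequency 12.7%).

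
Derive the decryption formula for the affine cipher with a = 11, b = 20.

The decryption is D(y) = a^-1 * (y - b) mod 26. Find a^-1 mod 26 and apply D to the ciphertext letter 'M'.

Step 1: Find a^-1, the modular inverse of 11 mod 26.
Step 2: We need 11 * a^-1 = 1 (mod 26).
Step 3: 11 * 19 = 209 = 8 * 26 + 1, so a^-1 = 19.
Step 4: D(y) = 19(y - 20) mod 26.
Step 5: Apply to 'M' (y = 12): D(12) = 19 * (12 - 20) mod 26 = 19 * -8 mod 26 = 4 -> 'E'.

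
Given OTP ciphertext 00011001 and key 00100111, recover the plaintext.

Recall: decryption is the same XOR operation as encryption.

Step 1: XOR ciphertext with key:
  Ciphertext: 00011001
  Key:        00100111
  XOR:        00111110
Step 2: Plaintext = 00111110 = 62 in decimal.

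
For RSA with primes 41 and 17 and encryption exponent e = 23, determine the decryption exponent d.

Step 1: n = 41 * 17 = 697.
Step 2: phi(n) = 40 * 16 = 640.
Step 3: Find d such that 23 * d = 1 (mod 640).
Step 4: d = 23^(-1) mod 640 = 167.
Verification: 23 * 167 = 3841 = 6 * 640 + 1.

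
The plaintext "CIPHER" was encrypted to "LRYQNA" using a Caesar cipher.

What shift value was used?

Step 1: Compare first letters: C (position 2) -> L (position 11).
Step 2: Shift = (11 - 2) mod 26 = 9.
The shift value is 9.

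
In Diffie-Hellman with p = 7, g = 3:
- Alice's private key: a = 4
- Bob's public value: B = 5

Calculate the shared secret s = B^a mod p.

Step 1: s = B^a mod p = 5^4 mod 7.
  5^1 mod 7 = 5
  5^2 mod 7 = (5 * 5) mod 7 = 4
  5^3 mod 7 = (4 * 5) mod 7 = 6
  5^4 mod 7 = (6 * 5) mod 7 = 2
Result: shared secret = 2.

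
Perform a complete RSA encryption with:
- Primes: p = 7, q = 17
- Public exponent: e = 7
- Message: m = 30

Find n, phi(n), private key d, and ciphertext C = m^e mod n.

Step 1: n = 7 * 17 = 119.
Step 2: phi(n) = (7-1)(17-1) = 6 * 16 = 96.
Step 3: Find d = 7^(-1) mod 96 = 55.
  Verify: 7 * 55 = 385 = 1 (mod 96).
Step 4: C = 30^7 mod 119 = 72.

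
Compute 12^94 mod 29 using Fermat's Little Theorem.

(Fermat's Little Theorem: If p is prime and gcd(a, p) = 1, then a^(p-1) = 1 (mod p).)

Step 1: Since 29 is prime, by Fermat's Little Theorem: 12^28 = 1 (mod 29).
Step 2: Reduce exponent: 94 mod 28 = 10.
Step 3: So 12^94 = 12^10 (mod 29).
Step 4: 12^10 mod 29 = 28.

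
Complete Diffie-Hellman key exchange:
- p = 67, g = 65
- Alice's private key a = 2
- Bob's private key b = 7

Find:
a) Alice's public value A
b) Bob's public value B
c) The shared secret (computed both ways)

Step 1: A = g^a mod p = 65^2 mod 67 = 4.
Step 2: B = g^b mod p = 65^7 mod 67 = 6.
Step 3: Alice computes s = B^a mod p = 6^2 mod 67 = 36.
Step 4: Bob computes s = A^b mod p = 4^7 mod 67 = 36.
Both sides agree: shared secret = 36.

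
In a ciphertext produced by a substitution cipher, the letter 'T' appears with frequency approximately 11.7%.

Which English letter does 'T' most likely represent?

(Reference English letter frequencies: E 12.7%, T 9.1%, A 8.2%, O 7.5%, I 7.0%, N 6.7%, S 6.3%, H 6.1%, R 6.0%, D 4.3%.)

Step 1: The observed frequency is 11.7%.
Step 2: Compare with English frequencies:
  E: 12.7% (difference: 1.0%) <-- closest
  T: 9.1% (difference: 2.6%)
  A: 8.2% (difference: 3.5%)
  O: 7.5% (difference: 4.2%)
  I: 7.0% (difference: 4.7%)
  N: 6.7% (difference: 5.0%)
  S: 6.3% (difference: 5.4%)
  H: 6.1% (difference: 5.6%)
  R: 6.0% (difference: 5.7%)
  D: 4.3% (difference: 7.4%)
Step 3: 'T' most likely represents 'E' (frequency 12.7%).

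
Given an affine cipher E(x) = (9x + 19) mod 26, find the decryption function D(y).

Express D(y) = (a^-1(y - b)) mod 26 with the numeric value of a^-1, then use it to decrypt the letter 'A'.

Step 1: Find a^-1, the modular inverse of 9 mod 26.
Step 2: We need 9 * a^-1 = 1 (mod 26).
Step 3: 9 * 3 = 27 = 1 * 26 + 1, so a^-1 = 3.
Step 4: D(y) = 3(y - 19) mod 26.
Step 5: Apply to 'A' (y = 0): D(0) = 3 * (0 - 19) mod 26 = 3 * -19 mod 26 = 21 -> 'V'.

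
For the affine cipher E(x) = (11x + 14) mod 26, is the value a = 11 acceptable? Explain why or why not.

Step 1: Compute gcd(11, 26).
Step 2: gcd(11, 26) = 1.
Since gcd = 1, 11 is coprime with 26, so it is a valid key.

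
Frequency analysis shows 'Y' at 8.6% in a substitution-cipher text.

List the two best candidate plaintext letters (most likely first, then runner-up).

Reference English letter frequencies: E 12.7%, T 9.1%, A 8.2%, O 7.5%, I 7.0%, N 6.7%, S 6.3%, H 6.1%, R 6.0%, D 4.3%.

Step 1: Observed frequency of 'Y' is 8.6%.
Step 2: Compute distances to each reference frequency and sort:
  A (8.2%): difference = 0.4% <-- BEST
  T (9.1%): difference = 0.5% <-- RUNNER-UP
  O (7.5%): difference = 1.1%
  I (7.0%): difference = 1.6%
  N (6.7%): difference = 1.9%
Step 3: Most likely is 'A' (8.2%, diff 0.4%); second most likely is 'T' (9.1%, diff 0.5%).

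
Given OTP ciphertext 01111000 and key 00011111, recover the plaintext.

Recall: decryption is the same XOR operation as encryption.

Step 1: XOR ciphertext with key:
  Ciphertext: 01111000
  Key:        00011111
  XOR:        01100111
Step 2: Plaintext = 01100111 = 103 in decimal.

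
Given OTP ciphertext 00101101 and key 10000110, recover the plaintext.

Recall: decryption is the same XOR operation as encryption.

Step 1: XOR ciphertext with key:
  Ciphertext: 00101101
  Key:        10000110
  XOR:        10101011
Step 2: Plaintext = 10101011 = 171 in decimal.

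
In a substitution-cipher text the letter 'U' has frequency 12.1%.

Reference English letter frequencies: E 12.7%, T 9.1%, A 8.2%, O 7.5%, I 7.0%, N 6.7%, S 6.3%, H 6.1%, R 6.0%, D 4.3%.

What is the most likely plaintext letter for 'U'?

Step 1: The observed frequency is 12.1%.
Step 2: Compare with English frequencies:
  E: 12.7% (difference: 0.6%) <-- closest
  T: 9.1% (difference: 3.0%)
  A: 8.2% (difference: 3.9%)
  O: 7.5% (difference: 4.6%)
  I: 7.0% (difference: 5.1%)
  N: 6.7% (difference: 5.4%)
  S: 6.3% (difference: 5.8%)
  H: 6.1% (difference: 6.0%)
  R: 6.0% (difference: 6.1%)
  D: 4.3% (difference: 7.8%)
Step 3: 'U' most likely represents 'E' (frequency 12.7%).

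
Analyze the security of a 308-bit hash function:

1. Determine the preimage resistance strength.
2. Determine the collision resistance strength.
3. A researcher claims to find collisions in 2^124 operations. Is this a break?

Step 1: Preimage resistance requires brute-force of 2^308 operations.
Step 2: Collision resistance (birthday bound) = 2^(308/2) = 2^154.
Step 3: The claimed attack costs 2^124 operations.
Step 4: Since 2^124 < 2^154, the claimed attack beats the generic birthday bound, so collision resistance is broken.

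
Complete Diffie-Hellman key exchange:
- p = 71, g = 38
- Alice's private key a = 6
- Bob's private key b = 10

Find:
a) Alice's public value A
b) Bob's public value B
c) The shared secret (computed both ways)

Step 1: A = g^a mod p = 38^6 mod 71 = 50.
Step 2: B = g^b mod p = 38^10 mod 71 = 45.
Step 3: Alice computes s = B^a mod p = 45^6 mod 71 = 30.
Step 4: Bob computes s = A^b mod p = 50^10 mod 71 = 30.
Both sides agree: shared secret = 30.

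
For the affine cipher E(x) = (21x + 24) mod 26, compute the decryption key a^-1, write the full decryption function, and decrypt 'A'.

Step 1: Find a^-1, the modular inverse of 21 mod 26.
Step 2: We need 21 * a^-1 = 1 (mod 26).
Step 3: 21 * 5 = 105 = 4 * 26 + 1, so a^-1 = 5.
Step 4: D(y) = 5(y - 24) mod 26.
Step 5: Apply to 'A' (y = 0): D(0) = 5 * (0 - 24) mod 26 = 5 * -24 mod 26 = 10 -> 'K'.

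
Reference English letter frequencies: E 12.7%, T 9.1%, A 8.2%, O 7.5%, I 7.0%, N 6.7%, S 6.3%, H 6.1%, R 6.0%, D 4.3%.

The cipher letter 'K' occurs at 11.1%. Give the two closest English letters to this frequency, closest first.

Step 1: Observed frequency of 'K' is 11.1%.
Step 2: Compute distances to each reference frequency and sort:
  E (12.7%): difference = 1.6% <-- BEST
  T (9.1%): difference = 2.0% <-- RUNNER-UP
  A (8.2%): difference = 2.9%
  O (7.5%): difference = 3.6%
  I (7.0%): difference = 4.1%
Step 3: Most likely is 'E' (12.7%, diff 1.6%); second most likely is 'T' (9.1%, diff 2.0%).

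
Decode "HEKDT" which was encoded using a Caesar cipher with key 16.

Step 1: Reverse the shift by subtracting 16 from each letter position.
  H (position 7) -> position (7-16) mod 26 = 17 -> R
  E (position 4) -> position (4-16) mod 26 = 14 -> O
  K (position 10) -> position (10-16) mod 26 = 20 -> U
  D (position 3) -> position (3-16) mod 26 = 13 -> N
  T (position 19) -> position (19-16) mod 26 = 3 -> D
Decrypted message: ROUND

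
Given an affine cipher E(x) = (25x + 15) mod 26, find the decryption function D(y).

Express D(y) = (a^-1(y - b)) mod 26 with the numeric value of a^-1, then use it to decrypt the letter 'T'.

Step 1: Find a^-1, the modular inverse of 25 mod 26.
Step 2: We need 25 * a^-1 = 1 (mod 26).
Step 3: 25 * 25 = 625 = 24 * 26 + 1, so a^-1 = 25.
Step 4: D(y) = 25(y - 15) mod 26.
Step 5: Apply to 'T' (y = 19): D(19) = 25 * (19 - 15) mod 26 = 25 * 4 mod 26 = 22 -> 'W'.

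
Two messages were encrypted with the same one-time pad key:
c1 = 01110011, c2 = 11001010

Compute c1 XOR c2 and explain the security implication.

Step 1: c1 XOR c2 = (m1 XOR k) XOR (m2 XOR k).
Step 2: By XOR associativity/commutativity: = m1 XOR m2 XOR k XOR k = m1 XOR m2.
Step 3: 01110011 XOR 11001010 = 10111001 = 185.
Step 4: The key cancels out! An attacker learns m1 XOR m2 = 185, revealing the relationship between plaintexts.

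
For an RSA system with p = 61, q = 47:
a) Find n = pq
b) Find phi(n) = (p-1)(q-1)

Step 1: n = p * q = 61 * 47 = 2867.
Step 2: phi(n) = (p-1)(q-1) = 60 * 46 = 2760.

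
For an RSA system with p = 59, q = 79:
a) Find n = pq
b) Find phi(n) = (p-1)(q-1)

Step 1: n = p * q = 59 * 79 = 4661.
Step 2: phi(n) = (p-1)(q-1) = 58 * 78 = 4524.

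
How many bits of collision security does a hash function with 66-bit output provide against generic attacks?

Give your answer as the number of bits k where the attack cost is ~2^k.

Step 1: The hash has a 66-bit output.
Step 2: Collision resistance means it should be infeasible to find any x != y with h(x) = h(y).
By the birthday bound, a generic collision search succeeds after about sqrt(2^66) = 2^(66/2) = 2^33 evaluations.
Step 3: Security level = 33 bits.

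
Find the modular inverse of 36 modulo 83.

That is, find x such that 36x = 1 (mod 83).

Step 1: We need x such that 36 * x = 1 (mod 83).
Step 2: Using the extended Euclidean algorithm or trial:
  36 * 30 = 1080 = 13 * 83 + 1.
Step 3: Since 1080 mod 83 = 1, the inverse is x = 30.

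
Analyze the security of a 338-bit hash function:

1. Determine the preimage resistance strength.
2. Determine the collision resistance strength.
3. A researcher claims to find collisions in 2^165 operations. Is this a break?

Step 1: Preimage resistance requires brute-force of 2^338 operations.
Step 2: Collision resistance (birthday bound) = 2^(338/2) = 2^169.
Step 3: The claimed attack costs 2^165 operations.
Step 4: Since 2^165 < 2^169, the claimed attack beats the generic birthday bound, so collision resistance is broken.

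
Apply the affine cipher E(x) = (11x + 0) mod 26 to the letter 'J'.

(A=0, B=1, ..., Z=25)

Step 1: Convert 'J' to number: x = 9.
Step 2: E(9) = (11 * 9 + 0) mod 26 = 99 mod 26 = 21.
Step 3: Convert 21 back to letter: V.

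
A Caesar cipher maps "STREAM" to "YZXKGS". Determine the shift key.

Step 1: Compare first letters: S (position 18) -> Y (position 24).
Step 2: Shift = (24 - 18) mod 26 = 6.
The shift value is 6.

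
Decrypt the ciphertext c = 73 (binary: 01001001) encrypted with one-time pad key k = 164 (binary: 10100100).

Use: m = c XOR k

Step 1: XOR ciphertext with key:
  Ciphertext: 01001001
  Key:        10100100
  XOR:        11101101
Step 2: Plaintext = 11101101 = 237 in decimal.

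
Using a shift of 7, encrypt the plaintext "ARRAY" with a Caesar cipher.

Step 1: For each letter, shift forward by 7 positions (mod 26).
  A (position 0) -> position (0+7) mod 26 = 7 -> H
  R (position 17) -> position (17+7) mod 26 = 24 -> Y
  R (position 17) -> position (17+7) mod 26 = 24 -> Y
  A (position 0) -> position (0+7) mod 26 = 7 -> H
  Y (position 24) -> position (24+7) mod 26 = 5 -> F
Result: HYYHF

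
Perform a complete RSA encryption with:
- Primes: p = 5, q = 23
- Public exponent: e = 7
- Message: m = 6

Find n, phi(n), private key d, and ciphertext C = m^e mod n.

Step 1: n = 5 * 23 = 115.
Step 2: phi(n) = (5-1)(23-1) = 4 * 22 = 88.
Step 3: Find d = 7^(-1) mod 88 = 63.
  Verify: 7 * 63 = 441 = 1 (mod 88).
Step 4: C = 6^7 mod 115 = 26.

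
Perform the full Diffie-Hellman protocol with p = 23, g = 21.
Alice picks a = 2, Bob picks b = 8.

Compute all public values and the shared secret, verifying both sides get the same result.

Step 1: A = g^a mod p = 21^2 mod 23 = 4.
Step 2: B = g^b mod p = 21^8 mod 23 = 3.
Step 3: Alice computes s = B^a mod p = 3^2 mod 23 = 9.
Step 4: Bob computes s = A^b mod p = 4^8 mod 23 = 9.
Both sides agree: shared secret = 9.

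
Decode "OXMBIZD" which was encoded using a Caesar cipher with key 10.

Step 1: Reverse the shift by subtracting 10 from each letter position.
  O (position 14) -> position (14-10) mod 26 = 4 -> E
  X (position 23) -> position (23-10) mod 26 = 13 -> N
  M (position 12) -> position (12-10) mod 26 = 2 -> C
  B (position 1) -> position (1-10) mod 26 = 17 -> R
  I (position 8) -> position (8-10) mod 26 = 24 -> Y
  Z (position 25) -> position (25-10) mod 26 = 15 -> P
  D (position 3) -> position (3-10) mod 26 = 19 -> T
Decrypted message: ENCRYPT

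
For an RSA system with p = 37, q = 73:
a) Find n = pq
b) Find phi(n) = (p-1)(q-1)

Step 1: n = p * q = 37 * 73 = 2701.
Step 2: phi(n) = (p-1)(q-1) = 36 * 72 = 2592.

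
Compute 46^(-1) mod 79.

Step 1: We need x such that 46 * x = 1 (mod 79).
Step 2: Using the extended Euclidean algorithm or trial:
  46 * 67 = 3082 = 39 * 79 + 1.
Step 3: Since 3082 mod 79 = 1, the inverse is x = 67.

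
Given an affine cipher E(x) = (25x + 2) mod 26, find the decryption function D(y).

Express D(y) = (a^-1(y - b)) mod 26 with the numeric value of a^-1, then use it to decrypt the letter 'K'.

Step 1: Find a^-1, the modular inverse of 25 mod 26.
Step 2: We need 25 * a^-1 = 1 (mod 26).
Step 3: 25 * 25 = 625 = 24 * 26 + 1, so a^-1 = 25.
Step 4: D(y) = 25(y - 2) mod 26.
Step 5: Apply to 'K' (y = 10): D(10) = 25 * (10 - 2) mod 26 = 25 * 8 mod 26 = 18 -> 'S'.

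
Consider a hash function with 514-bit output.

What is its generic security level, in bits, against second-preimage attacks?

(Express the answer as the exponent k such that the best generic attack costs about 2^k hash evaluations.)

Step 1: The hash has a 514-bit output.
Step 2: Second-preimage resistance means: given a specific input x, it should be infeasible to find a different y with h(y) = h(x).
With a 514-bit output, a generic search for a second preimage costs about 2^514 evaluations (each trial matches the fixed target with probability 2^-514).
Step 3: Security level = 514 bits.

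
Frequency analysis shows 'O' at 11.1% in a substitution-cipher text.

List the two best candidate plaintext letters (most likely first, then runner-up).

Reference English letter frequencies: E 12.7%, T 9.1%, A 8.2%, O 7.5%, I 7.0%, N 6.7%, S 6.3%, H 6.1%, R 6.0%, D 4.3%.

Step 1: Observed frequency of 'O' is 11.1%.
Step 2: Compute distances to each reference frequency and sort:
  E (12.7%): difference = 1.6% <-- BEST
  T (9.1%): difference = 2.0% <-- RUNNER-UP
  A (8.2%): difference = 2.9%
  O (7.5%): difference = 3.6%
  I (7.0%): difference = 4.1%
Step 3: Most likely is 'E' (12.7%, diff 1.6%); second most likely is 'T' (9.1%, diff 2.0%).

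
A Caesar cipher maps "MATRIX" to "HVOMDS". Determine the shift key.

Step 1: Compare first letters: M (position 12) -> H (position 7).
Step 2: Shift = (7 - 12) mod 26 = 21.
The shift value is 21.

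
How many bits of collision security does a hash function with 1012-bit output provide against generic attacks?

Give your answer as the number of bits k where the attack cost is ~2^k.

Step 1: The hash has a 1012-bit output.
Step 2: Collision resistance means it should be infeasible to find any x != y with h(x) = h(y).
By the birthday bound, a generic collision search succeeds after about sqrt(2^1012) = 2^(1012/2) = 2^506 evaluations.
Step 3: Security level = 506 bits.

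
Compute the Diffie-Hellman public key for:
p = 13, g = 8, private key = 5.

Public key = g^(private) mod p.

Step 1: A = g^a mod p = 8^5 mod 13.
  8^1 mod 13 = 8
  8^2 mod 13 = (8 * 8) mod 13 = 12
  8^3 mod 13 = (12 * 8) mod 13 = 5
  8^4 mod 13 = (5 * 8) mod 13 = 1
  8^5 mod 13 = (1 * 8) mod 13 = 8
Result: A = 8.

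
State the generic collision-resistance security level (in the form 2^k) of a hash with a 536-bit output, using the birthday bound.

Step 1: The birthday paradox gives collision probability ~50% after sqrt(2^n) = 2^(n/2) hashes.
Step 2: For 536-bit output: 2^(536/2) = 2^268.
Step 3: Approximately 2^268 hash computations needed.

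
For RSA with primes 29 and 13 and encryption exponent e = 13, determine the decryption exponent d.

Step 1: n = 29 * 13 = 377.
Step 2: phi(n) = 28 * 12 = 336.
Step 3: Find d such that 13 * d = 1 (mod 336).
Step 4: d = 13^(-1) mod 336 = 181.
Verification: 13 * 181 = 2353 = 7 * 336 + 1.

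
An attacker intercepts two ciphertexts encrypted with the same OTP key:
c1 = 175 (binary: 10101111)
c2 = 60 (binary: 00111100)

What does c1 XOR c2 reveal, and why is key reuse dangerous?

Step 1: c1 XOR c2 = (m1 XOR k) XOR (m2 XOR k).
Step 2: By XOR associativity/commutativity: = m1 XOR m2 XOR k XOR k = m1 XOR m2.
Step 3: 10101111 XOR 00111100 = 10010011 = 147.
Step 4: The key cancels out! An attacker learns m1 XOR m2 = 147, revealing the relationship between plaintexts.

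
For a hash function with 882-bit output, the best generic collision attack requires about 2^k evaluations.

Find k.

Step 1: The hash has a 882-bit output.
Step 2: Collision resistance means it should be infeasible to find any x != y with h(x) = h(y).
By the birthday bound, a generic collision search succeeds after about sqrt(2^882) = 2^(882/2) = 2^441 evaluations.
Step 3: Security level = 441 bits.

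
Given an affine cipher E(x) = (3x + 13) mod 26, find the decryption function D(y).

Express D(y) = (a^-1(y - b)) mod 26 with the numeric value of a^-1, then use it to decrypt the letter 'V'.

Step 1: Find a^-1, the modular inverse of 3 mod 26.
Step 2: We need 3 * a^-1 = 1 (mod 26).
Step 3: 3 * 9 = 27 = 1 * 26 + 1, so a^-1 = 9.
Step 4: D(y) = 9(y - 13) mod 26.
Step 5: Apply to 'V' (y = 21): D(21) = 9 * (21 - 13) mod 26 = 9 * 8 mod 26 = 20 -> 'U'.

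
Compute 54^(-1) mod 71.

Step 1: We need x such that 54 * x = 1 (mod 71).
Step 2: Using the extended Euclidean algorithm or trial:
  54 * 25 = 1350 = 19 * 71 + 1.
Step 3: Since 1350 mod 71 = 1, the inverse is x = 25.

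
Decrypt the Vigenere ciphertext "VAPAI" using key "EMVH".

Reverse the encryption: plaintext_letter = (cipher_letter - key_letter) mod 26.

Step 1: Extend key: EMVHE
Step 2: Decrypt each letter (c - k) mod 26:
  V(21) - E(4) = (21-4) mod 26 = 17 = R
  A(0) - M(12) = (0-12) mod 26 = 14 = O
  P(15) - V(21) = (15-21) mod 26 = 20 = U
  A(0) - H(7) = (0-7) mod 26 = 19 = T
  I(8) - E(4) = (8-4) mod 26 = 4 = E
Plaintext: ROUTE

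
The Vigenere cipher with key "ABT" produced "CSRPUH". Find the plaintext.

Step 1: Extend key: ABTABT
Step 2: Decrypt each letter (c - k) mod 26:
  C(2) - A(0) = (2-0) mod 26 = 2 = C
  S(18) - B(1) = (18-1) mod 26 = 17 = R
  R(17) - T(19) = (17-19) mod 26 = 24 = Y
  P(15) - A(0) = (15-0) mod 26 = 15 = P
  U(20) - B(1) = (20-1) mod 26 = 19 = T
  H(7) - T(19) = (7-19) mod 26 = 14 = O
Plaintext: CRYPTO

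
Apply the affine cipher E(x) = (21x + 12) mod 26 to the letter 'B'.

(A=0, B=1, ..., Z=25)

Step 1: Convert 'B' to number: x = 1.
Step 2: E(1) = (21 * 1 + 12) mod 26 = 33 mod 26 = 7.
Step 3: Convert 7 back to letter: H.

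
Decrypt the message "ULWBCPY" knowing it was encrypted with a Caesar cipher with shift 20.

Step 1: Reverse the shift by subtracting 20 from each letter position.
  U (position 20) -> position (20-20) mod 26 = 0 -> A
  L (position 11) -> position (11-20) mod 26 = 17 -> R
  W (position 22) -> position (22-20) mod 26 = 2 -> C
  B (position 1) -> position (1-20) mod 26 = 7 -> H
  C (position 2) -> position (2-20) mod 26 = 8 -> I
  P (position 15) -> position (15-20) mod 26 = 21 -> V
  Y (position 24) -> position (24-20) mod 26 = 4 -> E
Decrypted message: ARCHIVE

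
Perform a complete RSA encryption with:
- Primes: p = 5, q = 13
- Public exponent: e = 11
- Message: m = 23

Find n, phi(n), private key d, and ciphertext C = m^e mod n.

Step 1: n = 5 * 13 = 65.
Step 2: phi(n) = (5-1)(13-1) = 4 * 12 = 48.
Step 3: Find d = 11^(-1) mod 48 = 35.
  Verify: 11 * 35 = 385 = 1 (mod 48).
Step 4: C = 23^11 mod 65 = 17.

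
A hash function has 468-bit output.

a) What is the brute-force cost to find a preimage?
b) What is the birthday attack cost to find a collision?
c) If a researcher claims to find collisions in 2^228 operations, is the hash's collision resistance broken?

Step 1: Preimage resistance requires brute-force of 2^468 operations.
Step 2: Collision resistance (birthday bound) = 2^(468/2) = 2^234.
Step 3: The claimed attack costs 2^228 operations.
Step 4: Since 2^228 < 2^234, the claimed attack beats the generic birthday bound, so collision resistance is broken.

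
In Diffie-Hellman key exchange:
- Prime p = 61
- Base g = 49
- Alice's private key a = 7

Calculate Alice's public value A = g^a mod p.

Step 1: A = g^a mod p = 49^7 mod 61.
  49^1 mod 61 = 49
  49^2 mod 61 = (49 * 49) mod 61 = 22
  49^3 mod 61 = (22 * 49) mod 61 = 41
  49^4 mod 61 = (41 * 49) mod 61 = 57
  49^5 mod 61 = (57 * 49) mod 61 = 48
  49^6 mod 61 = (48 * 49) mod 61 = 34
  49^7 mod 61 = (34 * 49) mod 61 = 19
Result: A = 19.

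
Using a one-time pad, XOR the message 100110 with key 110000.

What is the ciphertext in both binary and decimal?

Step 1: Write out the XOR operation bit by bit:
  Message: 100110
  Key:     110000
  XOR:     010110
Step 2: Convert to decimal: 010110 = 22.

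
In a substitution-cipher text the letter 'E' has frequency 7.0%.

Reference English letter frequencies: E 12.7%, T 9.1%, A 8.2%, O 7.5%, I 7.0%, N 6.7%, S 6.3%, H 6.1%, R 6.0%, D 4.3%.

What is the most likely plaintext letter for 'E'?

Step 1: The observed frequency is 7.0%.
Step 2: Compare with English frequencies:
  E: 12.7% (difference: 5.7%)
  T: 9.1% (difference: 2.1%)
  A: 8.2% (difference: 1.2%)
  O: 7.5% (difference: 0.5%)
  I: 7.0% (difference: 0.0%) <-- closest
  N: 6.7% (difference: 0.3%)
  S: 6.3% (difference: 0.7%)
  H: 6.1% (difference: 0.9%)
  R: 6.0% (difference: 1.0%)
  D: 4.3% (difference: 2.7%)
Step 3: 'E' most likely represents 'I' (frequency 7.0%).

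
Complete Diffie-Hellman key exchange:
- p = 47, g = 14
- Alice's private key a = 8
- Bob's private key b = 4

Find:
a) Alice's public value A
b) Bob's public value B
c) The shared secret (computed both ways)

Step 1: A = g^a mod p = 14^8 mod 47 = 7.
Step 2: B = g^b mod p = 14^4 mod 47 = 17.
Step 3: Alice computes s = B^a mod p = 17^8 mod 47 = 4.
Step 4: Bob computes s = A^b mod p = 7^4 mod 47 = 4.
Both sides agree: shared secret = 4.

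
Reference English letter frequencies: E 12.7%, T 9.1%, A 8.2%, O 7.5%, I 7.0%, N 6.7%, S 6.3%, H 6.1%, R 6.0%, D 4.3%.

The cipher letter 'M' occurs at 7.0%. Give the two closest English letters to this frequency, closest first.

Step 1: Observed frequency of 'M' is 7.0%.
Step 2: Compute distances to each reference frequency and sort:
  I (7.0%): difference = 0.0% <-- BEST
  N (6.7%): difference = 0.3% <-- RUNNER-UP
  O (7.5%): difference = 0.5%
  S (6.3%): difference = 0.7%
  H (6.1%): difference = 0.9%
Step 3: Most likely is 'I' (7.0%, diff 0.0%); second most likely is 'N' (6.7%, diff 0.3%).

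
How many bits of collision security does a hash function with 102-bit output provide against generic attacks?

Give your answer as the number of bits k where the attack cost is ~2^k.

Step 1: The hash has a 102-bit output.
Step 2: Collision resistance means it should be infeasible to find any x != y with h(x) = h(y).
By the birthday bound, a generic collision search succeeds after about sqrt(2^102) = 2^(102/2) = 2^51 evaluations.
Step 3: Security level = 51 bits.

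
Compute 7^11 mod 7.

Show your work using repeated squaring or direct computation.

Step 1: Compute 7^11 mod 7 step by step, reducing modulo 7 at each step.
  7^1 mod 7 = 0
  7^2 mod 7 = (0 * 7) mod 7 = 0
  7^3 mod 7 = (0 * 7) mod 7 = 0
  7^4 mod 7 = (0 * 7) mod 7 = 0
  7^5 mod 7 = (0 * 7) mod 7 = 0
  7^6 mod 7 = (0 * 7) mod 7 = 0
  7^7 mod 7 = (0 * 7) mod 7 = 0
  7^8 mod 7 = (0 * 7) mod 7 = 0
  7^9 mod 7 = (0 * 7) mod 7 = 0
  7^10 mod 7 = (0 * 7) mod 7 = 0
  7^11 mod 7 = (0 * 7) mod 7 = 0
Step 2: Result = 0.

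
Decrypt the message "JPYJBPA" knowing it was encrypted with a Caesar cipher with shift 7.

Step 1: Reverse the shift by subtracting 7 from each letter position.
  J (position 9) -> position (9-7) mod 26 = 2 -> C
  P (position 15) -> position (15-7) mod 26 = 8 -> I
  Y (position 24) -> position (24-7) mod 26 = 17 -> R
  J (position 9) -> position (9-7) mod 26 = 2 -> C
  B (position 1) -> position (1-7) mod 26 = 20 -> U
  P (position 15) -> position (15-7) mod 26 = 8 -> I
  A (position 0) -> position (0-7) mod 26 = 19 -> T
Decrypted message: CIRCUIT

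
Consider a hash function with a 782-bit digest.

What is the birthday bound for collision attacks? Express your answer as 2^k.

Step 1: The birthday paradox gives collision probability ~50% after sqrt(2^n) = 2^(n/2) hashes.
Step 2: For 782-bit output: 2^(782/2) = 2^391.
Step 3: Approximately 2^391 hash computations needed.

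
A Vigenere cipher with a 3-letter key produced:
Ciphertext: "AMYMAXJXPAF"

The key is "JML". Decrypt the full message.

Step 1: Key 'JML' has length 3. Extended key: JMLJMLJMLJM
Step 2: Decrypt each position:
  A(0) - J(9) = 17 = R
  M(12) - M(12) = 0 = A
  Y(24) - L(11) = 13 = N
  M(12) - J(9) = 3 = D
  A(0) - M(12) = 14 = O
  X(23) - L(11) = 12 = M
  J(9) - J(9) = 0 = A
  X(23) - M(12) = 11 = L
  P(15) - L(11) = 4 = E
  A(0) - J(9) = 17 = R
  F(5) - M(12) = 19 = T
Plaintext: RANDOMALERT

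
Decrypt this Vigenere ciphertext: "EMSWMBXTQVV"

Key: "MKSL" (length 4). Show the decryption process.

Step 1: Key 'MKSL' has length 4. Extended key: MKSLMKSLMKS
Step 2: Decrypt each position:
  E(4) - M(12) = 18 = S
  M(12) - K(10) = 2 = C
  S(18) - S(18) = 0 = A
  W(22) - L(11) = 11 = L
  M(12) - M(12) = 0 = A
  B(1) - K(10) = 17 = R
  X(23) - S(18) = 5 = F
  T(19) - L(11) = 8 = I
  Q(16) - M(12) = 4 = E
  V(21) - K(10) = 11 = L
  V(21) - S(18) = 3 = D
Plaintext: SCALARFIELD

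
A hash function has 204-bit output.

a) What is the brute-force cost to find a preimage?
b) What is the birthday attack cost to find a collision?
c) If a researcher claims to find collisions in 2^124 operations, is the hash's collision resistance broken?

Step 1: Preimage resistance requires brute-force of 2^204 operations.
Step 2: Collision resistance (birthday bound) = 2^(204/2) = 2^102.
Step 3: The claimed attack costs 2^124 operations.
Step 4: Since 2^124 >= 2^102, the claimed attack is no faster than the generic birthday attack, so this does not break collision resistance.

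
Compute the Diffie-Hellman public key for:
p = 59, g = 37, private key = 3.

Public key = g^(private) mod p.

Step 1: A = g^a mod p = 37^3 mod 59.
  37^1 mod 59 = 37
  37^2 mod 59 = (37 * 37) mod 59 = 12
  37^3 mod 59 = (12 * 37) mod 59 = 31
Result: A = 31.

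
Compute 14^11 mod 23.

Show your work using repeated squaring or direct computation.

Step 1: Compute 14^11 mod 23 step by step, reducing modulo 23 at each step.
  14^1 mod 23 = 14
  14^2 mod 23 = (14 * 14) mod 23 = 12
  14^3 mod 23 = (12 * 14) mod 23 = 7
  14^4 mod 23 = (7 * 14) mod 23 = 6
  14^5 mod 23 = (6 * 14) mod 23 = 15
  14^6 mod 23 = (15 * 14) mod 23 = 3
  14^7 mod 23 = (3 * 14) mod 23 = 19
  14^8 mod 23 = (19 * 14) mod 23 = 13
  14^9 mod 23 = (13 * 14) mod 23 = 21
  14^10 mod 23 = (21 * 14) mod 23 = 18
  14^11 mod 23 = (18 * 14) mod 23 = 22
Step 2: Result = 22.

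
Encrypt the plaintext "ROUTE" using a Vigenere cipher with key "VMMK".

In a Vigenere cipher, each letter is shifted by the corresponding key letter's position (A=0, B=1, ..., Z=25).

Step 1: Repeat key to match plaintext length:
  Plaintext: ROUTE
  Key:       VMMKV
Step 2: Encrypt each letter:
  R(17) + V(21) = (17+21) mod 26 = 12 = M
  O(14) + M(12) = (14+12) mod 26 = 0 = A
  U(20) + M(12) = (20+12) mod 26 = 6 = G
  T(19) + K(10) = (19+10) mod 26 = 3 = D
  E(4) + V(21) = (4+21) mod 26 = 25 = Z
Ciphertext: MAGDZ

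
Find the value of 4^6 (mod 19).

Step 1: Compute 4^6 mod 19 step by step, reducing modulo 19 at each step.
  4^1 mod 19 = 4
  4^2 mod 19 = (4 * 4) mod 19 = 16
  4^3 mod 19 = (16 * 4) mod 19 = 7
  4^4 mod 19 = (7 * 4) mod 19 = 9
  4^5 mod 19 = (9 * 4) mod 19 = 17
  4^6 mod 19 = (17 * 4) mod 19 = 11
Step 2: Result = 11.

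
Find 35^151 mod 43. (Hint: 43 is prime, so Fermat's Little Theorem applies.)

Step 1: Since 43 is prime, by Fermat's Little Theorem: 35^42 = 1 (mod 43).
Step 2: Reduce exponent: 151 mod 42 = 25.
Step 3: So 35^151 = 35^25 (mod 43).
Step 4: 35^25 mod 43 = 11.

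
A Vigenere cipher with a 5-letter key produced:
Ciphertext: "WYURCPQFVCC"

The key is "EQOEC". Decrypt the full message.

Step 1: Key 'EQOEC' has length 5. Extended key: EQOECEQOECE
Step 2: Decrypt each position:
  W(22) - E(4) = 18 = S
  Y(24) - Q(16) = 8 = I
  U(20) - O(14) = 6 = G
  R(17) - E(4) = 13 = N
  C(2) - C(2) = 0 = A
  P(15) - E(4) = 11 = L
  Q(16) - Q(16) = 0 = A
  F(5) - O(14) = 17 = R
  V(21) - E(4) = 17 = R
  C(2) - C(2) = 0 = A
  C(2) - E(4) = 24 = Y
Plaintext: SIGNALARRAY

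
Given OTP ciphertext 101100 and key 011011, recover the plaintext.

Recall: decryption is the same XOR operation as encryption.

Step 1: XOR ciphertext with key:
  Ciphertext: 101100
  Key:        011011
  XOR:        110111
Step 2: Plaintext = 110111 = 55 in decimal.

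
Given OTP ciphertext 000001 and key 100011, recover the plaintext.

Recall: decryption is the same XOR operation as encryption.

Step 1: XOR ciphertext with key:
  Ciphertext: 000001
  Key:        100011
  XOR:        100010
Step 2: Plaintext = 100010 = 34 in decimal.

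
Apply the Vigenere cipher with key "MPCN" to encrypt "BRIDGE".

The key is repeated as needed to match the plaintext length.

Step 1: Repeat key to match plaintext length:
  Plaintext: BRIDGE
  Key:       MPCNMP
Step 2: Encrypt each letter:
  B(1) + M(12) = (1+12) mod 26 = 13 = N
  R(17) + P(15) = (17+15) mod 26 = 6 = G
  I(8) + C(2) = (8+2) mod 26 = 10 = K
  D(3) + N(13) = (3+13) mod 26 = 16 = Q
  G(6) + M(12) = (6+12) mod 26 = 18 = S
  E(4) + P(15) = (4+15) mod 26 = 19 = T
Ciphertext: NGKQST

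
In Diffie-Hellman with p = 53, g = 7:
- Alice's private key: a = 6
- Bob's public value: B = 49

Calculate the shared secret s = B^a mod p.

Step 1: s = B^a mod p = 49^6 mod 53.
  49^1 mod 53 = 49
  49^2 mod 53 = (49 * 49) mod 53 = 16
  49^3 mod 53 = (16 * 49) mod 53 = 42
  49^4 mod 53 = (42 * 49) mod 53 = 44
  49^5 mod 53 = (44 * 49) mod 53 = 36
  49^6 mod 53 = (36 * 49) mod 53 = 15
Result: shared secret = 15.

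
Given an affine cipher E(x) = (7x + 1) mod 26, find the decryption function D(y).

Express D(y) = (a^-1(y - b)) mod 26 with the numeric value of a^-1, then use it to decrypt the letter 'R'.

Step 1: Find a^-1, the modular inverse of 7 mod 26.
Step 2: We need 7 * a^-1 = 1 (mod 26).
Step 3: 7 * 15 = 105 = 4 * 26 + 1, so a^-1 = 15.
Step 4: D(y) = 15(y - 1) mod 26.
Step 5: Apply to 'R' (y = 17): D(17) = 15 * (17 - 1) mod 26 = 15 * 16 mod 26 = 6 -> 'G'.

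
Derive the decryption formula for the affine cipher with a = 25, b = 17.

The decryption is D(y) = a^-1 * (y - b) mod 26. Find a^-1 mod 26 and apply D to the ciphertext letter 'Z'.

Step 1: Find a^-1, the modular inverse of 25 mod 26.
Step 2: We need 25 * a^-1 = 1 (mod 26).
Step 3: 25 * 25 = 625 = 24 * 26 + 1, so a^-1 = 25.
Step 4: D(y) = 25(y - 17) mod 26.
Step 5: Apply to 'Z' (y = 25): D(25) = 25 * (25 - 17) mod 26 = 25 * 8 mod 26 = 18 -> 'S'.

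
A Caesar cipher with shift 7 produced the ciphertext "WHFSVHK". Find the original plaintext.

Step 1: Reverse the shift by subtracting 7 from each letter position.
  W (position 22) -> position (22-7) mod 26 = 15 -> P
  H (position 7) -> position (7-7) mod 26 = 0 -> A
  F (position 5) -> position (5-7) mod 26 = 24 -> Y
  S (position 18) -> position (18-7) mod 26 = 11 -> L
  V (position 21) -> position (21-7) mod 26 = 14 -> O
  H (position 7) -> position (7-7) mod 26 = 0 -> A
  K (position 10) -> position (10-7) mod 26 = 3 -> D
Decrypted message: PAYLOAD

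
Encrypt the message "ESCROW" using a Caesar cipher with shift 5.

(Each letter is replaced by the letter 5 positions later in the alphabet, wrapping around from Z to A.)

Step 1: For each letter, shift forward by 5 positions (mod 26).
  E (position 4) -> position (4+5) mod 26 = 9 -> J
  S (position 18) -> position (18+5) mod 26 = 23 -> X
  C (position 2) -> position (2+5) mod 26 = 7 -> H
  R (position 17) -> position (17+5) mod 26 = 22 -> W
  O (position 14) -> position (14+5) mod 26 = 19 -> T
  W (position 22) -> position (22+5) mod 26 = 1 -> B
Result: JXHWTB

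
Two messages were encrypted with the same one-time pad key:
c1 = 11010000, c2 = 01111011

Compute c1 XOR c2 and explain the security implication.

Step 1: c1 XOR c2 = (m1 XOR k) XOR (m2 XOR k).
Step 2: By XOR associativity/commutativity: = m1 XOR m2 XOR k XOR k = m1 XOR m2.
Step 3: 11010000 XOR 01111011 = 10101011 = 171.
Step 4: The key cancels out! An attacker learns m1 XOR m2 = 171, revealing the relationship between plaintexts.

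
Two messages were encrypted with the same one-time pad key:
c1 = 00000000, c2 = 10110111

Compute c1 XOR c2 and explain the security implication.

Step 1: c1 XOR c2 = (m1 XOR k) XOR (m2 XOR k).
Step 2: By XOR associativity/commutativity: = m1 XOR m2 XOR k XOR k = m1 XOR m2.
Step 3: 00000000 XOR 10110111 = 10110111 = 183.
Step 4: The key cancels out! An attacker learns m1 XOR m2 = 183, revealing the relationship between plaintexts.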